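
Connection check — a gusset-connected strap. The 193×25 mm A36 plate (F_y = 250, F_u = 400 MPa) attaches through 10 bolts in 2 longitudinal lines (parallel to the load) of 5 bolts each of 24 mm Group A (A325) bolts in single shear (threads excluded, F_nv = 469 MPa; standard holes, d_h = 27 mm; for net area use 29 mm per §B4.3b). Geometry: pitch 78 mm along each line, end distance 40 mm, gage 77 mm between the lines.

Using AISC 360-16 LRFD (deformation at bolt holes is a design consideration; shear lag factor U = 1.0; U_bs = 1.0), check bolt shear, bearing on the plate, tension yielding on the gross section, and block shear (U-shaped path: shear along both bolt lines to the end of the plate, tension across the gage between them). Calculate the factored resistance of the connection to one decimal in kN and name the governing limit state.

Bolt shear: A_b = π(24)²/4 = 452.39 mm². φR_n = 0.75 × 469 × 452.39 × 10 × 1 = 1591.3 kN.
Bearing (25 mm plate, F_u = 400 MPa): end bolts L_c = 40 − 27/2 = 26.5, R_n = min(1.2×26.5×25×400, 2.4×24×25×400) = 318 kN/bolt; interior L_c = 78 − 27 = 51, R_n = 576 kN/bolt. φR_n = 0.75 × (2×318 + 8×576) = 3933.0 kN.
Tension yield (gross): A_g = 193×25 = 4825 mm². φR_n = 0.90 × 250 × 4825 = 1085.6 kN.
Block shear: shear path 2×[40+4×78] = 2×352 mm, A_gv = 17600, A_nv = 2×(352 − 4.5×29)×25 = 11075 mm²; tension across gage: (77 − 1×29)×25 = 1200 mm². R_n = min(0.6×400×11075, 0.6×250×17600) + 1.0×400×1200 = min(2658, 2640) + 480 = 3120 kN. φR_n = 0.75 × 3120 = 2340.0 kN.
Governing: min(1591.3, 3933.0, 1085.6, 2340.0) = 1085.6 kN → gross-section yield.

1085.6 kN (gross-section yield governs)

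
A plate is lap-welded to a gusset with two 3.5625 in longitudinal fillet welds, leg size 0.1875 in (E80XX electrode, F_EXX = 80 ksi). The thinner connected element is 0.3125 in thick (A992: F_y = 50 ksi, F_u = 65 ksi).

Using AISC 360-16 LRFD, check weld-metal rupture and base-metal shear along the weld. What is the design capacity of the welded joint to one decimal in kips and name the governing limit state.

34.0 kips (weld metal governs)

Weld metal: throat = 0.707×0.1875 = 0.13256 in, L = 2×3.5625 = 7.125 in. φR_n = 0.75 × 0.6 × 80 × 0.13256 × 7.125 = 34.0 kips.
Base metal shear (0.3125 in plate): yield φR_n = 1.0×0.6×50×0.3125×7.125 = 66.8 kips; rupture φR_n = 0.75×0.6×65×0.3125×7.125 = 65.1 kips; take 65.1 kips (rupture).
Governing: min(34.0, 65.1) = 34.0 kips → weld metal.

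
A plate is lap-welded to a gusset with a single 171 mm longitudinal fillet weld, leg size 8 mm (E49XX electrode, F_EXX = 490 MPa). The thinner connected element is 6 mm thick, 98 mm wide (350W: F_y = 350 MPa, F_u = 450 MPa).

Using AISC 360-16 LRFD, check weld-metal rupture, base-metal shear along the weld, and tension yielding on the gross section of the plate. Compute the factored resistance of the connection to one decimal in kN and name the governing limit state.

185.2 kN (gross-section yield governs)

Weld metal: throat = 0.707×8 = 5.656 mm, L = 171 mm. φR_n = 0.75 × 0.6 × 490 × 5.656 × 171 = 213.3 kN.
Base metal shear (6 mm plate): yield φR_n = 1.0×0.6×350×6×171 = 215.5 kN; rupture φR_n = 0.75×0.6×450×6×171 = 207.8 kN; take 207.8 kN (rupture).
Tension yield (gross): A_g = 98×6 = 588 mm². φR_n = 0.90 × 350 × 588 = 185.2 kN.
Governing: min(213.3, 207.8, 185.2) = 185.2 kN → gross-section yield.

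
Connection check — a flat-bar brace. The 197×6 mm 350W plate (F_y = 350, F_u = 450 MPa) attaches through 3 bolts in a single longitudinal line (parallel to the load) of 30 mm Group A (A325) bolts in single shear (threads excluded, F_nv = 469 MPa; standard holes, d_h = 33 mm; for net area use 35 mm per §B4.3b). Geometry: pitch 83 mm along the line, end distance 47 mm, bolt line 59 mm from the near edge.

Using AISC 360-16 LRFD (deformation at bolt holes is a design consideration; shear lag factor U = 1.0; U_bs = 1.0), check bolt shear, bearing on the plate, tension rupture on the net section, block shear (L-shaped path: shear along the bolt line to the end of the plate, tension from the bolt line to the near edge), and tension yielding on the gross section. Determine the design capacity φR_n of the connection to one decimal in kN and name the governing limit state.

236.5 kN (block shear governs)

Bolt shear: A_b = π(30)²/4 = 706.86 mm². φR_n = 0.75 × 469 × 706.86 × 3 × 1 = 745.9 kN.
Bearing (6 mm plate, F_u = 450 MPa): end bolts L_c = 47 − 33/2 = 30.5, R_n = min(1.2×30.5×6×450, 2.4×30×6×450) = 98.82 kN/bolt; interior L_c = 83 − 33 = 50, R_n = 162 kN/bolt. φR_n = 0.75 × (1×98.82 + 2×162) = 317.1 kN.
Tension rupture (net): A_n = (197 − 1×35)×6 = 972 mm² (U = 1.0, A_e = A_n). φR_n = 0.75 × 450 × 972 = 328.1 kN.
Block shear: shear path 1×[47+2×83] = 1×213 mm, A_gv = 1278, A_nv = 1×(213 − 2.5×35)×6 = 753 mm²; tension to near edge: (59 − 0.5×35)×6 = 249 mm². R_n = min(0.6×450×753, 0.6×350×1278) + 1.0×450×249 = min(203.31, 268.38) + 112.05 = 315.36 kN. φR_n = 0.75 × 315.36 = 236.5 kN.
Tension yield (gross): A_g = 197×6 = 1182 mm². φR_n = 0.90 × 350 × 1182 = 372.3 kN.
Governing: min(745.9, 317.1, 328.1, 236.5, 372.3) = 236.5 kN → block shear.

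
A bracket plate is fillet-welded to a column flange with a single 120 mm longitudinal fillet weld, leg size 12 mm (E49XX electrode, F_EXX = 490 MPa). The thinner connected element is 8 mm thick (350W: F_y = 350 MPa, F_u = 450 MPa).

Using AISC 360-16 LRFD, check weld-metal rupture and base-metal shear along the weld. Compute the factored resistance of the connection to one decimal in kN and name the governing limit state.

Weld metal: throat = 0.707×12 = 8.484 mm, L = 120 mm. φR_n = 0.75 × 0.6 × 490 × 8.484 × 120 = 224.5 kN.
Base metal shear (8 mm plate): yield φR_n = 1.0×0.6×350×8×120 = 201.6 kN; rupture φR_n = 0.75×0.6×450×8×120 = 194.4 kN; take 194.4 kN (rupture).
Governing: min(224.5, 194.4) = 194.4 kN → base-metal shear.

194.4 kN (base-metal shear governs)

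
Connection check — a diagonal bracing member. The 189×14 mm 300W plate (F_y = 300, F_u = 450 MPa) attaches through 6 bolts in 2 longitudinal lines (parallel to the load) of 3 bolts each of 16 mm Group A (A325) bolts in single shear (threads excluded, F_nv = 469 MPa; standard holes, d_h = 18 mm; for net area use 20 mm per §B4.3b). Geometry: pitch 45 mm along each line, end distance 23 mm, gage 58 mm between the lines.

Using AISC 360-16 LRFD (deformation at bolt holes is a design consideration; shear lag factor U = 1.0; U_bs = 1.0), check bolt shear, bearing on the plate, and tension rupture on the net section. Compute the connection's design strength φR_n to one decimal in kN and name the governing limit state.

424.3 kN (bolt shear governs)

Bolt shear: A_b = π(16)²/4 = 201.06 mm². φR_n = 0.75 × 469 × 201.06 × 6 × 1 = 424.3 kN.
Bearing (14 mm plate, F_u = 450 MPa): end bolts L_c = 23 − 18/2 = 14, R_n = min(1.2×14×14×450, 2.4×16×14×450) = 105.84 kN/bolt; interior L_c = 45 − 18 = 27, R_n = 204.12 kN/bolt. φR_n = 0.75 × (2×105.84 + 4×204.12) = 771.1 kN.
Tension rupture (net): A_n = (189 − 2×20)×14 = 2086 mm² (U = 1.0, A_e = A_n). φR_n = 0.75 × 450 × 2086 = 704.0 kN.
Governing: min(424.3, 771.1, 704.0) = 424.3 kN → bolt shear.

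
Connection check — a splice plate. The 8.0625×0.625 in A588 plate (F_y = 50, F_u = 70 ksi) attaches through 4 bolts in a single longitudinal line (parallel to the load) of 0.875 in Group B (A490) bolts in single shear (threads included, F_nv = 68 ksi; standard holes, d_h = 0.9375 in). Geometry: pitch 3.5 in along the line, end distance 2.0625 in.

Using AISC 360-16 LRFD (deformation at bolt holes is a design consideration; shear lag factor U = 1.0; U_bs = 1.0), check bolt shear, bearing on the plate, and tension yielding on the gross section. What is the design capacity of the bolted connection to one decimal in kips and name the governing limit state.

Bolt shear: A_b = π(0.875)²/4 = 0.60132 in². φR_n = 0.75 × 68 × 0.60132 × 4 × 1 = 122.7 kips.
Bearing (0.625 in plate, F_u = 70 ksi): end bolts L_c = 2.0625 − 0.9375/2 = 1.59375, R_n = min(1.2×1.59375×0.625×70, 2.4×0.875×0.625×70) = 83.672 kips/bolt; interior L_c = 3.5 − 0.9375 = 2.5625, R_n = 91.875 kips/bolt. φR_n = 0.75 × (1×83.672 + 3×91.875) = 269.5 kips.
Tension yield (gross): A_g = 8.0625×0.625 = 5.0391 in². φR_n = 0.90 × 50 × 5.0391 = 226.8 kips.
Governing: min(122.7, 269.5, 226.8) = 122.7 kips → bolt shear.

122.7 kips (bolt shear governs)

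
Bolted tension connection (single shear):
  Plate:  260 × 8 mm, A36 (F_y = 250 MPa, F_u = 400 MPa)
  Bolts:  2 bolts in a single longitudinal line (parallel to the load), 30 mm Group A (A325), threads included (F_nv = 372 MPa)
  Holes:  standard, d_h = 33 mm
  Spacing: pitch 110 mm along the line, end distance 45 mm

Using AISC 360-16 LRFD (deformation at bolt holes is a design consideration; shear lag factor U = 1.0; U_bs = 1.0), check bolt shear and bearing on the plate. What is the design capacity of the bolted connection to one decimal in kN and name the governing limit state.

254.9 kN (bearing governs)

Bolt shear: A_b = π(30)²/4 = 706.86 mm². φR_n = 0.75 × 372 × 706.86 × 2 × 1 = 394.4 kN.
Bearing (8 mm plate, F_u = 400 MPa): end bolts L_c = 45 − 33/2 = 28.5, R_n = min(1.2×28.5×8×400, 2.4×30×8×400) = 109.44 kN/bolt; interior L_c = 110 − 33 = 77, R_n = 230.4 kN/bolt. φR_n = 0.75 × (1×109.44 + 1×230.4) = 254.9 kN.
Governing: min(394.4, 254.9) = 254.9 kN → bearing.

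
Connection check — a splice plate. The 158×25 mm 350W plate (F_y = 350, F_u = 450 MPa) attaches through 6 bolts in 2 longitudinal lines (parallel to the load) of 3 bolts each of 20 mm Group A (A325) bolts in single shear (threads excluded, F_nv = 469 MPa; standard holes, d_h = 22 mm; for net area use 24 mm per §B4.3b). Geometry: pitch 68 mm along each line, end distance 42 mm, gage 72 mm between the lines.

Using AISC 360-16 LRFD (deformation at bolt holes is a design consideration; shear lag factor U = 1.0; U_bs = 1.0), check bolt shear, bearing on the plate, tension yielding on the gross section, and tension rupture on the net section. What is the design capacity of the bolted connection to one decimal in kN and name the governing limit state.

Bolt shear: A_b = π(20)²/4 = 314.16 mm². φR_n = 0.75 × 469 × 314.16 × 6 × 1 = 663.0 kN.
Bearing (25 mm plate, F_u = 450 MPa): end bolts L_c = 42 − 22/2 = 31, R_n = min(1.2×31×25×450, 2.4×20×25×450) = 418.5 kN/bolt; interior L_c = 68 − 22 = 46, R_n = 540 kN/bolt. φR_n = 0.75 × (2×418.5 + 4×540) = 2247.8 kN.
Tension yield (gross): A_g = 158×25 = 3950 mm². φR_n = 0.90 × 350 × 3950 = 1244.3 kN.
Tension rupture (net): A_n = (158 − 2×24)×25 = 2750 mm² (U = 1.0, A_e = A_n). φR_n = 0.75 × 450 × 2750 = 928.1 kN.
Governing: min(663.0, 2247.8, 1244.3, 928.1) = 663.0 kN → bolt shear.

663.0 kN (bolt shear governs)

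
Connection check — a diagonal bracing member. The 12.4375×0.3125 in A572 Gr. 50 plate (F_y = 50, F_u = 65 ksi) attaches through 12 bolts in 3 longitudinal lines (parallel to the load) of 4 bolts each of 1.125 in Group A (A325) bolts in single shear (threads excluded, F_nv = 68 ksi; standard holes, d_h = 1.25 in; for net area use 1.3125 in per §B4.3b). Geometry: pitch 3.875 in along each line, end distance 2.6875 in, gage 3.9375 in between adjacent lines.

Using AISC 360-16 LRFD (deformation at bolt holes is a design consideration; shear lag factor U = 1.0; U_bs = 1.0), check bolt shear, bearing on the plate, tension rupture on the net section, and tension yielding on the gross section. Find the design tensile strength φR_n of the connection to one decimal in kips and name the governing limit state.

129.5 kips (net-section rupture governs)

Bolt shear: A_b = π(1.125)²/4 = 0.99402 in². φR_n = 0.75 × 68 × 0.99402 × 12 × 1 = 608.3 kips.
Bearing (0.3125 in plate, F_u = 65 ksi): end bolts L_c = 2.6875 − 1.25/2 = 2.0625, R_n = min(1.2×2.0625×0.3125×65, 2.4×1.125×0.3125×65) = 50.273 kips/bolt; interior L_c = 3.875 − 1.25 = 2.625, R_n = 54.844 kips/bolt. φR_n = 0.75 × (3×50.273 + 9×54.844) = 483.3 kips.
Tension rupture (net): A_n = (12.4375 − 3×1.3125)×0.3125 = 2.6563 in² (U = 1.0, A_e = A_n). φR_n = 0.75 × 65 × 2.6563 = 129.5 kips.
Tension yield (gross): A_g = 12.4375×0.3125 = 3.8867 in². φR_n = 0.90 × 50 × 3.8867 = 174.9 kips.
Governing: min(608.3, 483.3, 129.5, 174.9) = 129.5 kips → net-section rupture.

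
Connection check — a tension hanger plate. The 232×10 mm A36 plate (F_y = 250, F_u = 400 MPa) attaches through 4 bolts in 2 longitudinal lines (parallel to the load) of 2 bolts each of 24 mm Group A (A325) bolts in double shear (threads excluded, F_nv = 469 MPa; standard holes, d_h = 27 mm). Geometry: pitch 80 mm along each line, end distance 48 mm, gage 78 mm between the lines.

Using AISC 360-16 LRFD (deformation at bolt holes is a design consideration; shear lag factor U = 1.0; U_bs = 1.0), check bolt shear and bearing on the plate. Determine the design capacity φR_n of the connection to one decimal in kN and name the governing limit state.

594.0 kN (bearing governs)

Bolt shear: A_b = π(24)²/4 = 452.39 mm². φR_n = 0.75 × 469 × 452.39 × 4 × 2 = 1273.0 kN.
Bearing (10 mm plate, F_u = 400 MPa): end bolts L_c = 48 − 27/2 = 34.5, R_n = min(1.2×34.5×10×400, 2.4×24×10×400) = 165.6 kN/bolt; interior L_c = 80 − 27 = 53, R_n = 230.4 kN/bolt. φR_n = 0.75 × (2×165.6 + 2×230.4) = 594.0 kN.
Governing: min(1273.0, 594.0) = 594.0 kN → bearing.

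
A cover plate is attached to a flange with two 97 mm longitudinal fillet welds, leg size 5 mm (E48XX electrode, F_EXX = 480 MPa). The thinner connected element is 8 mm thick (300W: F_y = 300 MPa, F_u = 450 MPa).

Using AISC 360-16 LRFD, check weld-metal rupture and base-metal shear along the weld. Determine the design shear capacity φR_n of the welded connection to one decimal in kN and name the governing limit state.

Weld metal: throat = 0.707×5 = 3.535 mm, L = 2×97 = 194 mm. φR_n = 0.75 × 0.6 × 480 × 3.535 × 194 = 148.1 kN.
Base metal shear (8 mm plate): yield φR_n = 1.0×0.6×300×8×194 = 279.4 kN; rupture φR_n = 0.75×0.6×450×8×194 = 314.3 kN; take 279.4 kN (yield).
Governing: min(148.1, 279.4) = 148.1 kN → weld metal.

148.1 kN (weld metal governs)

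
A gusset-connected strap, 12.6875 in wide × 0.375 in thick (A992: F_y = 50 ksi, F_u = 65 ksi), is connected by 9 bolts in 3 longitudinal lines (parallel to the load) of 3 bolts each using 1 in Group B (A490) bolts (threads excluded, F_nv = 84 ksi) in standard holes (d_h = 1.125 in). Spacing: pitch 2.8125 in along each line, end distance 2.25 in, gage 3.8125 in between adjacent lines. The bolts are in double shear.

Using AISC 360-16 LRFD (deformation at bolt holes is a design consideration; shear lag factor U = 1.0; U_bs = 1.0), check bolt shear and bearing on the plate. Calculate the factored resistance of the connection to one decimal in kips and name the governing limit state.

333.2 kips (bearing governs)

Bolt shear: A_b = π(1)²/4 = 0.7854 in². φR_n = 0.75 × 84 × 0.7854 × 9 × 2 = 890.6 kips.
Bearing (0.375 in plate, F_u = 65 ksi): end bolts L_c = 2.25 − 1.125/2 = 1.6875, R_n = min(1.2×1.6875×0.375×65, 2.4×1×0.375×65) = 49.359 kips/bolt; interior L_c = 2.8125 − 1.125 = 1.6875, R_n = 49.359 kips/bolt. φR_n = 0.75 × (3×49.359 + 6×49.359) = 333.2 kips.
Governing: min(890.6, 333.2) = 333.2 kips → bearing.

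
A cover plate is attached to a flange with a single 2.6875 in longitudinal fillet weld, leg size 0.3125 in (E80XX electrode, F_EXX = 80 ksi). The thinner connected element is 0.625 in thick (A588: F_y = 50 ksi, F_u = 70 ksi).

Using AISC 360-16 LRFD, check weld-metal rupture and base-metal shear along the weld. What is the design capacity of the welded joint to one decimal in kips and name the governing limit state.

Weld metal: throat = 0.707×0.3125 = 0.22094 in, L = 2.6875 in. φR_n = 0.75 × 0.6 × 80 × 0.22094 × 2.6875 = 21.4 kips.
Base metal shear (0.625 in plate): yield φR_n = 1.0×0.6×50×0.625×2.6875 = 50.4 kips; rupture φR_n = 0.75×0.6×70×0.625×2.6875 = 52.9 kips; take 50.4 kips (yield).
Governing: min(21.4, 50.4) = 21.4 kips → weld metal.

21.4 kips (weld metal governs)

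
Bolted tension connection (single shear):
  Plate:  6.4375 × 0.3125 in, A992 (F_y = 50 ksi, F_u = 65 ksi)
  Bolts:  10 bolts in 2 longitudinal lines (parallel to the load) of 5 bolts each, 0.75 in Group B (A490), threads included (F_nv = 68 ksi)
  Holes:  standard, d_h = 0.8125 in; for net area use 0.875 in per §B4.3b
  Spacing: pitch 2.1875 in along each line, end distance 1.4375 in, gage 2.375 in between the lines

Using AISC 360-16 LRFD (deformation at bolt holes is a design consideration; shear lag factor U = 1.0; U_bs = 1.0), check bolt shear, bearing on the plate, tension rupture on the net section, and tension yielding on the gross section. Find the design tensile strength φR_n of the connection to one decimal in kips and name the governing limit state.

71.4 kips (net-section rupture governs)

Bolt shear: A_b = π(0.75)²/4 = 0.44179 in². φR_n = 0.75 × 68 × 0.44179 × 10 × 1 = 225.3 kips.
Bearing (0.3125 in plate, F_u = 65 ksi): end bolts L_c = 1.4375 − 0.8125/2 = 1.03125, R_n = min(1.2×1.03125×0.3125×65, 2.4×0.75×0.3125×65) = 25.137 kips/bolt; interior L_c = 2.1875 − 0.8125 = 1.375, R_n = 33.516 kips/bolt. φR_n = 0.75 × (2×25.137 + 8×33.516) = 238.8 kips.
Tension rupture (net): A_n = (6.4375 − 2×0.875)×0.3125 = 1.4648 in² (U = 1.0, A_e = A_n). φR_n = 0.75 × 65 × 1.4648 = 71.4 kips.
Tension yield (gross): A_g = 6.4375×0.3125 = 2.0117 in². φR_n = 0.90 × 50 × 2.0117 = 90.5 kips.
Governing: min(225.3, 238.8, 71.4, 90.5) = 71.4 kips → net-section rupture.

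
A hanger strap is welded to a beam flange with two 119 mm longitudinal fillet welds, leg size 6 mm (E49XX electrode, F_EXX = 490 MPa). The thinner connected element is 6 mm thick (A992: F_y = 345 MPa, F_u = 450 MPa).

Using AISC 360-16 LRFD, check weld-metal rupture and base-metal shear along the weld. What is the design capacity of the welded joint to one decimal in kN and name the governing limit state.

Weld metal: throat = 0.707×6 = 4.242 mm, L = 2×119 = 238 mm. φR_n = 0.75 × 0.6 × 490 × 4.242 × 238 = 222.6 kN.
Base metal shear (6 mm plate): yield φR_n = 1.0×0.6×345×6×238 = 295.6 kN; rupture φR_n = 0.75×0.6×450×6×238 = 289.2 kN; take 289.2 kN (rupture).
Governing: min(222.6, 289.2) = 222.6 kN → weld metal.

222.6 kN (weld metal governs)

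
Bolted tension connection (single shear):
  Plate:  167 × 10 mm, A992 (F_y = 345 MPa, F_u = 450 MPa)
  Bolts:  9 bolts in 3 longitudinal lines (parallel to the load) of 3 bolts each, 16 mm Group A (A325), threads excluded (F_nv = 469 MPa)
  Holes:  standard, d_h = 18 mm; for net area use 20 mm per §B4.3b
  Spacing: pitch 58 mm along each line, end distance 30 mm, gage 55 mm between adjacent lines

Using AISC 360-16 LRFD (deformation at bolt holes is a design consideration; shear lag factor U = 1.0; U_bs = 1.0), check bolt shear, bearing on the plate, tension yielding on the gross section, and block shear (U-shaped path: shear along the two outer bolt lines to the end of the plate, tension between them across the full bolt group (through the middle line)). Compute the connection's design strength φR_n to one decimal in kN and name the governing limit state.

518.5 kN (gross-section yield governs)

Bolt shear: A_b = π(16)²/4 = 201.06 mm². φR_n = 0.75 × 469 × 201.06 × 9 × 1 = 636.5 kN.
Bearing (10 mm plate, F_u = 450 MPa): end bolts L_c = 30 − 18/2 = 21, R_n = min(1.2×21×10×450, 2.4×16×10×450) = 113.4 kN/bolt; interior L_c = 58 − 18 = 40, R_n = 172.8 kN/bolt. φR_n = 0.75 × (3×113.4 + 6×172.8) = 1032.8 kN.
Tension yield (gross): A_g = 167×10 = 1670 mm². φR_n = 0.90 × 345 × 1670 = 518.5 kN.
Block shear: shear path 2×[30+2×58] = 2×146 mm, A_gv = 2920, A_nv = 2×(146 − 2.5×20)×10 = 1920 mm²; tension across gage: (110 − 2×20)×10 = 700 mm². R_n = min(0.6×450×1920, 0.6×345×2920) + 1.0×450×700 = min(518.4, 604.44) + 315 = 833.4 kN. φR_n = 0.75 × 833.4 = 625.1 kN.
Governing: min(636.5, 1032.8, 518.5, 625.1) = 518.5 kN → gross-section yield.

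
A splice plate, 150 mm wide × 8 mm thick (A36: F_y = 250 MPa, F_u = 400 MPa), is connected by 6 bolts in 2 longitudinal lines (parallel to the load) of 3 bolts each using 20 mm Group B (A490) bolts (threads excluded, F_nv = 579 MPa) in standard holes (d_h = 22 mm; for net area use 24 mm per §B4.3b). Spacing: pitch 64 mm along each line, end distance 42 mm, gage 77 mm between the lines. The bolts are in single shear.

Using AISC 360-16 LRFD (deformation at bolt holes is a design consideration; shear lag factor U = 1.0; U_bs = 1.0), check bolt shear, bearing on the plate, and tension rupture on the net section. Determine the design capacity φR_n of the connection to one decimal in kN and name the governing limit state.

Bolt shear: A_b = π(20)²/4 = 314.16 mm². φR_n = 0.75 × 579 × 314.16 × 6 × 1 = 818.5 kN.
Bearing (8 mm plate, F_u = 400 MPa): end bolts L_c = 42 − 22/2 = 31, R_n = min(1.2×31×8×400, 2.4×20×8×400) = 119.04 kN/bolt; interior L_c = 64 − 22 = 42, R_n = 153.6 kN/bolt. φR_n = 0.75 × (2×119.04 + 4×153.6) = 639.4 kN.
Tension rupture (net): A_n = (150 − 2×24)×8 = 816 mm² (U = 1.0, A_e = A_n). φR_n = 0.75 × 400 × 816 = 244.8 kN.
Governing: min(818.5, 639.4, 244.8) = 244.8 kN → net-section rupture.

244.8 kN (net-section rupture governs)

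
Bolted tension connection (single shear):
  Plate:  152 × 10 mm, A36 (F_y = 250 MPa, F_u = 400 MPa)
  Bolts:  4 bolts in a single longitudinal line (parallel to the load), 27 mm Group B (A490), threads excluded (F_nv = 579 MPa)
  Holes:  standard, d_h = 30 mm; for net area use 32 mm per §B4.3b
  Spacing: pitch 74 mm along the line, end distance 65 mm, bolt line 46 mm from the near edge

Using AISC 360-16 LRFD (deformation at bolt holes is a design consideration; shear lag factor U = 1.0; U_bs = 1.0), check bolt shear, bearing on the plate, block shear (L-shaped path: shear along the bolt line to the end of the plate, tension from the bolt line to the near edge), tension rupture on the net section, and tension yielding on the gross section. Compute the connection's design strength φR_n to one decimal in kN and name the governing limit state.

Bolt shear: A_b = π(27)²/4 = 572.56 mm². φR_n = 0.75 × 579 × 572.56 × 4 × 1 = 994.5 kN.
Bearing (10 mm plate, F_u = 400 MPa): end bolts L_c = 65 − 30/2 = 50, R_n = min(1.2×50×10×400, 2.4×27×10×400) = 240 kN/bolt; interior L_c = 74 − 30 = 44, R_n = 211.2 kN/bolt. φR_n = 0.75 × (1×240 + 3×211.2) = 655.2 kN.
Block shear: shear path 1×[65+3×74] = 1×287 mm, A_gv = 2870, A_nv = 1×(287 − 3.5×32)×10 = 1750 mm²; tension to near edge: (46 − 0.5×32)×10 = 300 mm². R_n = min(0.6×400×1750, 0.6×250×2870) + 1.0×400×300 = min(420, 430.5) + 120 = 540 kN. φR_n = 0.75 × 540 = 405.0 kN.
Tension rupture (net): A_n = (152 − 1×32)×10 = 1200 mm² (U = 1.0, A_e = A_n). φR_n = 0.75 × 400 × 1200 = 360.0 kN.
Tension yield (gross): A_g = 152×10 = 1520 mm². φR_n = 0.90 × 250 × 1520 = 342.0 kN.
Governing: min(994.5, 655.2, 405.0, 360.0, 342.0) = 342.0 kN → gross-section yield.

342.0 kN (gross-section yield governs)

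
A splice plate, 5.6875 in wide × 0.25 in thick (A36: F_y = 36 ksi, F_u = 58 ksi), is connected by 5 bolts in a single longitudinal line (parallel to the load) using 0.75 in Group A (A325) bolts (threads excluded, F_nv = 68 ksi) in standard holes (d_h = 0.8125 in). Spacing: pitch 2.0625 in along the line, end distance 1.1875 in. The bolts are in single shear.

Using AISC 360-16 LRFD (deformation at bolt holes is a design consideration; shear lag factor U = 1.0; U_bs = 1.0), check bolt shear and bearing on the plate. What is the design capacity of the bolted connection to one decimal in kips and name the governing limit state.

75.4 kips (bearing governs)

Bolt shear: A_b = π(0.75)²/4 = 0.44179 in². φR_n = 0.75 × 68 × 0.44179 × 5 × 1 = 112.7 kips.
Bearing (0.25 in plate, F_u = 58 ksi): end bolts L_c = 1.1875 − 0.8125/2 = 0.78125, R_n = min(1.2×0.78125×0.25×58, 2.4×0.75×0.25×58) = 13.594 kips/bolt; interior L_c = 2.0625 − 0.8125 = 1.25, R_n = 21.75 kips/bolt. φR_n = 0.75 × (1×13.594 + 4×21.75) = 75.4 kips.
Governing: min(112.7, 75.4) = 75.4 kips → bearing.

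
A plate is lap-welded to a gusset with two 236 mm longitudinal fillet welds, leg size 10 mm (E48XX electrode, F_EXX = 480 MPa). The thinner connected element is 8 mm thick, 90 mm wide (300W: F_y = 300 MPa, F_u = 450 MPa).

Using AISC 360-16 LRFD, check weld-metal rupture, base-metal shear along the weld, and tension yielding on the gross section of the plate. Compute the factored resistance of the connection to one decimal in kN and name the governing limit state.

194.4 kN (gross-section yield governs)

Weld metal: throat = 0.707×10 = 7.07 mm, L = 2×236 = 472 mm. φR_n = 0.75 × 0.6 × 480 × 7.07 × 472 = 720.8 kN.
Base metal shear (8 mm plate): yield φR_n = 1.0×0.6×300×8×472 = 679.7 kN; rupture φR_n = 0.75×0.6×450×8×472 = 764.6 kN; take 679.7 kN (yield).
Tension yield (gross): A_g = 90×8 = 720 mm². φR_n = 0.90 × 300 × 720 = 194.4 kN.
Governing: min(720.8, 679.7, 194.4) = 194.4 kN → gross-section yield.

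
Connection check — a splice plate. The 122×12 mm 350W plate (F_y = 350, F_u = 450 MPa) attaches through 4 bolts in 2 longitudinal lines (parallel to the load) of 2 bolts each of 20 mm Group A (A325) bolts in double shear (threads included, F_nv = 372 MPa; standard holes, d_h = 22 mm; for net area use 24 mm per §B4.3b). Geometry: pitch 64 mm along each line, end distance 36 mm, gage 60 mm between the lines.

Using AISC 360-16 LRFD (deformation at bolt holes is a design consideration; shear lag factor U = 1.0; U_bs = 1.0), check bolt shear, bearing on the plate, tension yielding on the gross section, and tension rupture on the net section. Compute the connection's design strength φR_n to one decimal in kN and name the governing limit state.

299.7 kN (net-section rupture governs)

Bolt shear: A_b = π(20)²/4 = 314.16 mm². φR_n = 0.75 × 372 × 314.16 × 4 × 2 = 701.2 kN.
Bearing (12 mm plate, F_u = 450 MPa): end bolts L_c = 36 − 22/2 = 25, R_n = min(1.2×25×12×450, 2.4×20×12×450) = 162 kN/bolt; interior L_c = 64 − 22 = 42, R_n = 259.2 kN/bolt. φR_n = 0.75 × (2×162 + 2×259.2) = 631.8 kN.
Tension yield (gross): A_g = 122×12 = 1464 mm². φR_n = 0.90 × 350 × 1464 = 461.2 kN.
Tension rupture (net): A_n = (122 − 2×24)×12 = 888 mm² (U = 1.0, A_e = A_n). φR_n = 0.75 × 450 × 888 = 299.7 kN.
Governing: min(701.2, 631.8, 461.2, 299.7) = 299.7 kN → net-section rupture.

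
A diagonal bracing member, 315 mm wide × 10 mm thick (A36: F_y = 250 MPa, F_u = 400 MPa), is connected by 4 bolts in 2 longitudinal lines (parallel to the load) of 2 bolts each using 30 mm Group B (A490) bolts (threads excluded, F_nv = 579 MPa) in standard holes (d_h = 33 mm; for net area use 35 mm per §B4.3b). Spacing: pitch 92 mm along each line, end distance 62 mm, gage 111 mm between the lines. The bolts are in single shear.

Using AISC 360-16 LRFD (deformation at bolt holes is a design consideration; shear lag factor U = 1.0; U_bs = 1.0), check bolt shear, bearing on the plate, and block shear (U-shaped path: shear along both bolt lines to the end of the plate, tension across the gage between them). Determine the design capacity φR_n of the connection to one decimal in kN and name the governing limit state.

Bolt shear: A_b = π(30)²/4 = 706.86 mm². φR_n = 0.75 × 579 × 706.86 × 4 × 1 = 1227.8 kN.
Bearing (10 mm plate, F_u = 400 MPa): end bolts L_c = 62 − 33/2 = 45.5, R_n = min(1.2×45.5×10×400, 2.4×30×10×400) = 218.4 kN/bolt; interior L_c = 92 − 33 = 59, R_n = 283.2 kN/bolt. φR_n = 0.75 × (2×218.4 + 2×283.2) = 752.4 kN.
Block shear: shear path 2×[62+1×92] = 2×154 mm, A_gv = 3080, A_nv = 2×(154 − 1.5×35)×10 = 2030 mm²; tension across gage: (111 − 1×35)×10 = 760 mm². R_n = min(0.6×400×2030, 0.6×250×3080) + 1.0×400×760 = min(487.2, 462) + 304 = 766 kN. φR_n = 0.75 × 766 = 574.5 kN.
Governing: min(1227.8, 752.4, 574.5) = 574.5 kN → block shear.

574.5 kN (block shear governs)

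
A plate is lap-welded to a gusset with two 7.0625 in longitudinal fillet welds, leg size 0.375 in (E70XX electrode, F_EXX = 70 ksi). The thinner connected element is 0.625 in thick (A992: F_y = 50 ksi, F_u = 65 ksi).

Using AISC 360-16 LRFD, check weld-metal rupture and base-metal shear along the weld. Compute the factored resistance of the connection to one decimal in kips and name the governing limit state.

118.0 kips (weld metal governs)

Weld metal: throat = 0.707×0.375 = 0.26513 in, L = 2×7.0625 = 14.125 in. φR_n = 0.75 × 0.6 × 70 × 0.26513 × 14.125 = 118.0 kips.
Base metal shear (0.625 in plate): yield φR_n = 1.0×0.6×50×0.625×14.125 = 264.8 kips; rupture φR_n = 0.75×0.6×65×0.625×14.125 = 258.2 kips; take 258.2 kips (rupture).
Governing: min(118.0, 258.2) = 118.0 kips → weld metal.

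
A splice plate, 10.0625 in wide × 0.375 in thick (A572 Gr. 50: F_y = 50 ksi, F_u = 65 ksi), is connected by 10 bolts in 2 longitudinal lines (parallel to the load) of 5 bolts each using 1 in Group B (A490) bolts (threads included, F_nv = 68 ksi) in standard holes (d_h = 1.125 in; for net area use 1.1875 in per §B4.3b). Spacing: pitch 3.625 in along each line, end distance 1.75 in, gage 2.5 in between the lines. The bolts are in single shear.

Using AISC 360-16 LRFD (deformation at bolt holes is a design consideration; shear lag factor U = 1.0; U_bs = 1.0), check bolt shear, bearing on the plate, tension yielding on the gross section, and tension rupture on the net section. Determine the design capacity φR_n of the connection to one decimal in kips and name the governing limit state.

Bolt shear: A_b = π(1)²/4 = 0.7854 in². φR_n = 0.75 × 68 × 0.7854 × 10 × 1 = 400.6 kips.
Bearing (0.375 in plate, F_u = 65 ksi): end bolts L_c = 1.75 − 1.125/2 = 1.1875, R_n = min(1.2×1.1875×0.375×65, 2.4×1×0.375×65) = 34.734 kips/bolt; interior L_c = 3.625 − 1.125 = 2.5, R_n = 58.5 kips/bolt. φR_n = 0.75 × (2×34.734 + 8×58.5) = 403.1 kips.
Tension yield (gross): A_g = 10.0625×0.375 = 3.7734 in². φR_n = 0.90 × 50 × 3.7734 = 169.8 kips.
Tension rupture (net): A_n = (10.0625 − 2×1.1875)×0.375 = 2.8828 in² (U = 1.0, A_e = A_n). φR_n = 0.75 × 65 × 2.8828 = 140.5 kips.
Governing: min(400.6, 403.1, 169.8, 140.5) = 140.5 kips → net-section rupture.

140.5 kips (net-section rupture governs)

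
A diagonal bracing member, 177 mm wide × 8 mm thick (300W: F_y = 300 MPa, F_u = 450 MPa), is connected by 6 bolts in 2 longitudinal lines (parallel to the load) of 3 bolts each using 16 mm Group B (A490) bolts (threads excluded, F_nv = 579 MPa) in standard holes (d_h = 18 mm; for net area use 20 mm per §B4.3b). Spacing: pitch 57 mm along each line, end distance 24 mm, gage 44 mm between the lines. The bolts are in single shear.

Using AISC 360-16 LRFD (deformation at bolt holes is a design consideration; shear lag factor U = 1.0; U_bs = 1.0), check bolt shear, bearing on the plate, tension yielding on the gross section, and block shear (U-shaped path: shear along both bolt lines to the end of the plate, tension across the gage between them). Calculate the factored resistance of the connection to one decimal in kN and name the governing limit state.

Bolt shear: A_b = π(16)²/4 = 201.06 mm². φR_n = 0.75 × 579 × 201.06 × 6 × 1 = 523.9 kN.
Bearing (8 mm plate, F_u = 450 MPa): end bolts L_c = 24 − 18/2 = 15, R_n = min(1.2×15×8×450, 2.4×16×8×450) = 64.8 kN/bolt; interior L_c = 57 − 18 = 39, R_n = 138.24 kN/bolt. φR_n = 0.75 × (2×64.8 + 4×138.24) = 511.9 kN.
Tension yield (gross): A_g = 177×8 = 1416 mm². φR_n = 0.90 × 300 × 1416 = 382.3 kN.
Block shear: shear path 2×[24+2×57] = 2×138 mm, A_gv = 2208, A_nv = 2×(138 − 2.5×20)×8 = 1408 mm²; tension across gage: (44 − 1×20)×8 = 192 mm². R_n = min(0.6×450×1408, 0.6×300×2208) + 1.0×450×192 = min(380.16, 397.44) + 86.4 = 466.56 kN. φR_n = 0.75 × 466.56 = 349.9 kN.
Governing: min(523.9, 511.9, 382.3, 349.9) = 349.9 kN → block shear.

349.9 kN (block shear governs)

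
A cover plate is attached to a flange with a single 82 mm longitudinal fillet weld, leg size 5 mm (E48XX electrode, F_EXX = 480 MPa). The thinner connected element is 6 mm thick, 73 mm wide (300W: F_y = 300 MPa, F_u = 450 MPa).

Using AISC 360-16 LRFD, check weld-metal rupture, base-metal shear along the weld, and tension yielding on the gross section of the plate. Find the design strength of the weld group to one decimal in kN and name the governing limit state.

Weld metal: throat = 0.707×5 = 3.535 mm, L = 82 mm. φR_n = 0.75 × 0.6 × 480 × 3.535 × 82 = 62.6 kN.
Base metal shear (6 mm plate): yield φR_n = 1.0×0.6×300×6×82 = 88.6 kN; rupture φR_n = 0.75×0.6×450×6×82 = 99.6 kN; take 88.6 kN (yield).
Tension yield (gross): A_g = 73×6 = 438 mm². φR_n = 0.90 × 300 × 438 = 118.3 kN.
Governing: min(62.6, 88.6, 118.3) = 62.6 kN → weld metal.

62.6 kN (weld metal governs)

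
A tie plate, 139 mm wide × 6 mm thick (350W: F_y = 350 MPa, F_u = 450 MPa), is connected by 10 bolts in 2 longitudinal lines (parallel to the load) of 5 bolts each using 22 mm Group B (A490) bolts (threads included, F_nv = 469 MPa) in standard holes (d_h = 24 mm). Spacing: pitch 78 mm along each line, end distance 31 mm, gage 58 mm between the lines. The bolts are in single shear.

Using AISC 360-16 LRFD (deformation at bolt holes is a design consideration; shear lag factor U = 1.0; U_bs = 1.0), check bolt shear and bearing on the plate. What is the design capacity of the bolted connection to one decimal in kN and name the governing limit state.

Bolt shear: A_b = π(22)²/4 = 380.13 mm². φR_n = 0.75 × 469 × 380.13 × 10 × 1 = 1337.1 kN.
Bearing (6 mm plate, F_u = 450 MPa): end bolts L_c = 31 − 24/2 = 19, R_n = min(1.2×19×6×450, 2.4×22×6×450) = 61.56 kN/bolt; interior L_c = 78 − 24 = 54, R_n = 142.56 kN/bolt. φR_n = 0.75 × (2×61.56 + 8×142.56) = 947.7 kN.
Governing: min(1337.1, 947.7) = 947.7 kN → bearing.

947.7 kN (bearing governs)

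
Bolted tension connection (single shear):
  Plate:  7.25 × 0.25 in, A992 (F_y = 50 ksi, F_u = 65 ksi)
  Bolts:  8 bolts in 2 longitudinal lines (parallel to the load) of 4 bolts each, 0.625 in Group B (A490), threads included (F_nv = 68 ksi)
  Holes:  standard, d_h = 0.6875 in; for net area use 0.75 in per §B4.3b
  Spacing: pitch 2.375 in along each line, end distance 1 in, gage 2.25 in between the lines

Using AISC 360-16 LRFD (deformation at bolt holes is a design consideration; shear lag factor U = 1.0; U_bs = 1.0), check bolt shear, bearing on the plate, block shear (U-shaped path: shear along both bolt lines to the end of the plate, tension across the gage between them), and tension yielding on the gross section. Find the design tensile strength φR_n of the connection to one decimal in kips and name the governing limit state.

Bolt shear: A_b = π(0.625)²/4 = 0.3068 in². φR_n = 0.75 × 68 × 0.3068 × 8 × 1 = 125.2 kips.
Bearing (0.25 in plate, F_u = 65 ksi): end bolts L_c = 1 − 0.6875/2 = 0.65625, R_n = min(1.2×0.65625×0.25×65, 2.4×0.625×0.25×65) = 12.797 kips/bolt; interior L_c = 2.375 − 0.6875 = 1.6875, R_n = 24.375 kips/bolt. φR_n = 0.75 × (2×12.797 + 6×24.375) = 128.9 kips.
Block shear: shear path 2×[1+3×2.375] = 2×8.125 in, A_gv = 4.0625, A_nv = 2×(8.125 − 3.5×0.75)×0.25 = 2.75 in²; tension across gage: (2.25 − 1×0.75)×0.25 = 0.375 in². R_n = min(0.6×65×2.75, 0.6×50×4.0625) + 1.0×65×0.375 = min(107.25, 121.88) + 24.375 = 131.63 kips. φR_n = 0.75 × 131.63 = 98.7 kips.
Tension yield (gross): A_g = 7.25×0.25 = 1.8125 in². φR_n = 0.90 × 50 × 1.8125 = 81.6 kips.
Governing: min(125.2, 128.9, 98.7, 81.6) = 81.6 kips → gross-section yield.

81.6 kips (gross-section yield governs)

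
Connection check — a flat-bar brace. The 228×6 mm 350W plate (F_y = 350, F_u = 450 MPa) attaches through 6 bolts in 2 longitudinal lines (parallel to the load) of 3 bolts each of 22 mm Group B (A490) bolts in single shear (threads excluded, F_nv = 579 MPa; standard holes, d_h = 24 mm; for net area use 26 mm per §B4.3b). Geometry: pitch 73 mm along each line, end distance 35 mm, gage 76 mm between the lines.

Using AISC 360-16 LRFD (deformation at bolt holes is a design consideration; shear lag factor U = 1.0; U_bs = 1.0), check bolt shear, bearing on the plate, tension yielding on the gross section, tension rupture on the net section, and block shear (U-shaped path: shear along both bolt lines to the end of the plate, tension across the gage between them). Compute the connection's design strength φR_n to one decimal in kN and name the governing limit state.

356.4 kN (net-section rupture governs)

Bolt shear: A_b = π(22)²/4 = 380.13 mm². φR_n = 0.75 × 579 × 380.13 × 6 × 1 = 990.4 kN.
Bearing (6 mm plate, F_u = 450 MPa): end bolts L_c = 35 − 24/2 = 23, R_n = min(1.2×23×6×450, 2.4×22×6×450) = 74.52 kN/bolt; interior L_c = 73 − 24 = 49, R_n = 142.56 kN/bolt. φR_n = 0.75 × (2×74.52 + 4×142.56) = 539.5 kN.
Tension yield (gross): A_g = 228×6 = 1368 mm². φR_n = 0.90 × 350 × 1368 = 430.9 kN.
Tension rupture (net): A_n = (228 − 2×26)×6 = 1056 mm² (U = 1.0, A_e = A_n). φR_n = 0.75 × 450 × 1056 = 356.4 kN.
Block shear: shear path 2×[35+2×73] = 2×181 mm, A_gv = 2172, A_nv = 2×(181 − 2.5×26)×6 = 1392 mm²; tension across gage: (76 − 1×26)×6 = 300 mm². R_n = min(0.6×450×1392, 0.6×350×2172) + 1.0×450×300 = min(375.84, 456.12) + 135 = 510.84 kN. φR_n = 0.75 × 510.84 = 383.1 kN.
Governing: min(990.4, 539.5, 430.9, 356.4, 383.1) = 356.4 kN → net-section rupture.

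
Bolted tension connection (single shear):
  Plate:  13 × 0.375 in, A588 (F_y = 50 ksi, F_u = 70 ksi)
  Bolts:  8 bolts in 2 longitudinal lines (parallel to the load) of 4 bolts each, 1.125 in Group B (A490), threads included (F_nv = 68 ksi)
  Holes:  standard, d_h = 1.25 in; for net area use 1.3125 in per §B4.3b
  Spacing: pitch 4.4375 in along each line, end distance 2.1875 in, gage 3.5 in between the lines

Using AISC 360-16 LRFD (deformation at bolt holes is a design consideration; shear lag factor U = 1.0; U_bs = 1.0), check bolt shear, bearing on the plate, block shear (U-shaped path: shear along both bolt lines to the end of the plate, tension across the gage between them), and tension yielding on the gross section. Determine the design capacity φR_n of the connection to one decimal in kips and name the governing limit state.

Bolt shear: A_b = π(1.125)²/4 = 0.99402 in². φR_n = 0.75 × 68 × 0.99402 × 8 × 1 = 405.6 kips.
Bearing (0.375 in plate, F_u = 70 ksi): end bolts L_c = 2.1875 − 1.25/2 = 1.5625, R_n = min(1.2×1.5625×0.375×70, 2.4×1.125×0.375×70) = 49.219 kips/bolt; interior L_c = 4.4375 − 1.25 = 3.1875, R_n = 70.875 kips/bolt. φR_n = 0.75 × (2×49.219 + 6×70.875) = 392.8 kips.
Block shear: shear path 2×[2.1875+3×4.4375] = 2×15.5 in, A_gv = 11.625, A_nv = 2×(15.5 − 3.5×1.3125)×0.375 = 8.1797 in²; tension across gage: (3.5 − 1×1.3125)×0.375 = 0.82031 in². R_n = min(0.6×70×8.1797, 0.6×50×11.625) + 1.0×70×0.82031 = min(343.55, 348.75) + 57.422 = 400.97 kips. φR_n = 0.75 × 400.97 = 300.7 kips.
Tension yield (gross): A_g = 13×0.375 = 4.875 in². φR_n = 0.90 × 50 × 4.875 = 219.4 kips.
Governing: min(405.6, 392.8, 300.7, 219.4) = 219.4 kips → gross-section yield.

219.4 kips (gross-section yield governs)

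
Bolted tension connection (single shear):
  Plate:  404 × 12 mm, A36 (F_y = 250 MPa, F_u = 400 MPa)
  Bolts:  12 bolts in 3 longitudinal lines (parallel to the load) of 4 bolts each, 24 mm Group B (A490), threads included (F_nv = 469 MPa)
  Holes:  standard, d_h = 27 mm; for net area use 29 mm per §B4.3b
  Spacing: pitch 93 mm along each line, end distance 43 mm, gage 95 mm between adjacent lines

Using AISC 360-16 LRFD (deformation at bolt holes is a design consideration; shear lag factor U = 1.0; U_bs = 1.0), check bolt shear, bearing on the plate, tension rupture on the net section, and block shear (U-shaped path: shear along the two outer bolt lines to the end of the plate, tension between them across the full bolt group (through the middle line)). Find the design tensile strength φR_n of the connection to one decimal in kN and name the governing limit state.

1141.2 kN (net-section rupture governs)

Bolt shear: A_b = π(24)²/4 = 452.39 mm². φR_n = 0.75 × 469 × 452.39 × 12 × 1 = 1909.5 kN.
Bearing (12 mm plate, F_u = 400 MPa): end bolts L_c = 43 − 27/2 = 29.5, R_n = min(1.2×29.5×12×400, 2.4×24×12×400) = 169.92 kN/bolt; interior L_c = 93 − 27 = 66, R_n = 276.48 kN/bolt. φR_n = 0.75 × (3×169.92 + 9×276.48) = 2248.6 kN.
Tension rupture (net): A_n = (404 − 3×29)×12 = 3804 mm² (U = 1.0, A_e = A_n). φR_n = 0.75 × 400 × 3804 = 1141.2 kN.
Block shear: shear path 2×[43+3×93] = 2×322 mm, A_gv = 7728, A_nv = 2×(322 − 3.5×29)×12 = 5292 mm²; tension across gage: (190 − 2×29)×12 = 1584 mm². R_n = min(0.6×400×5292, 0.6×250×7728) + 1.0×400×1584 = min(1270.1, 1159.2) + 633.6 = 1792.8 kN. φR_n = 0.75 × 1792.8 = 1344.6 kN.
Governing: min(1909.5, 2248.6, 1141.2, 1344.6) = 1141.2 kN → net-section rupture.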